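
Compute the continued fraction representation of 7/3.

Run the Euclidean algorithm on 7 and 3; the successive quotients are the partial quotients a_0, a_1, ... (each step inverts the fractional part left over by the previous one):
  7 = 2*3 + 1, so a_0 = 2.
  3 = 3*1 + 0, so a_1 = 3.
The remainder reaches 0 after 2 divisions, so the expansion has 2 partial quotients, read off in order.

[2; 3]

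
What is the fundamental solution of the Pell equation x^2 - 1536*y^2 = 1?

(x, y) = (46099201, 1176245)

First expand sqrt(1536) as a continued fraction. With x_i = (sqrt(1536) + m_i)/d_i and (m_0, d_0) = (0, 1): a_0 = floor(sqrt(1536)) = 39, since 39^2 = 1521 <= 1536 < 1600 = 40^2.
Iterate m_{i+1} = d_i*a_i - m_i, d_{i+1} = (1536 - m_{i+1}^2)/d_i, a_{i+1} = floor((a_0 + m_{i+1})/d_{i+1}):
  m_1 = 1*39 - 0 = 39, d_1 = (1536 - 39^2)/1 = 15/1 = 15, a_1 = floor((39 + 39)/15) = 5.
  m_2 = 15*5 - 39 = 36, d_2 = (1536 - 36^2)/15 = 240/15 = 16, a_2 = floor((39 + 36)/16) = 4.
  m_3 = 16*4 - 36 = 28, d_3 = (1536 - 28^2)/16 = 752/16 = 47, a_3 = floor((39 + 28)/47) = 1.
  m_4 = 47*1 - 28 = 19, d_4 = (1536 - 19^2)/47 = 1175/47 = 25, a_4 = floor((39 + 19)/25) = 2.
  m_5 = 25*2 - 19 = 31, d_5 = (1536 - 31^2)/25 = 575/25 = 23, a_5 = floor((39 + 31)/23) = 3.
  m_6 = 23*3 - 31 = 38, d_6 = (1536 - 38^2)/23 = 92/23 = 4, a_6 = floor((39 + 38)/4) = 19.
  m_7 = 4*19 - 38 = 38, d_7 = (1536 - 38^2)/4 = 92/4 = 23, a_7 = floor((39 + 38)/23) = 3.
  m_8 = 23*3 - 38 = 31, d_8 = (1536 - 31^2)/23 = 575/23 = 25, a_8 = floor((39 + 31)/25) = 2.
  m_9 = 25*2 - 31 = 19, d_9 = (1536 - 19^2)/25 = 1175/25 = 47, a_9 = floor((39 + 19)/47) = 1.
  m_10 = 47*1 - 19 = 28, d_10 = (1536 - 28^2)/47 = 752/47 = 16, a_10 = floor((39 + 28)/16) = 4.
  m_11 = 16*4 - 28 = 36, d_11 = (1536 - 36^2)/16 = 240/16 = 15, a_11 = floor((39 + 36)/15) = 5.
  m_12 = 15*5 - 36 = 39, d_12 = (1536 - 39^2)/15 = 15/15 = 1, a_12 = floor((39 + 39)/1) = 78.
  m_13 = 1*78 - 39 = 39, d_13 = (1536 - 39^2)/1 = 15/1 = 15: (m_13, d_13) = (m_1, d_1) = (39, 15), so from here the quotients repeat a_1, ..., a_12; the period length is 12.
So sqrt(1536) = [39; (5, 4, 1, 2, 3, 19, 3, 2, 1, 4, 5, 78)] with period length k = 12.
k is even, so the fundamental solution of x^2 - 1536y^2 = 1 is (p_{k-1}, q_{k-1}) = (p_11, q_11); compute convergents through index 11.
Convergents (p_i = a_i*p_{i-1} + p_{i-2}, q_i = a_i*q_{i-1} + q_{i-2} with p_{-2}=0, p_{-1}=1, q_{-2}=1, q_{-1}=0):
  i=0: a_0=39, p_0 = 39*1 + 0 = 39, q_0 = 39*0 + 1 = 1.
  i=1: a_1=5, p_1 = 5*39 + 1 = 196, q_1 = 5*1 + 0 = 5.
  i=2: a_2=4, p_2 = 4*196 + 39 = 823, q_2 = 4*5 + 1 = 21.
  i=3: a_3=1, p_3 = 1*823 + 196 = 1019, q_3 = 1*21 + 5 = 26.
  i=4: a_4=2, p_4 = 2*1019 + 823 = 2861, q_4 = 2*26 + 21 = 73.
  i=5: a_5=3, p_5 = 3*2861 + 1019 = 9602, q_5 = 3*73 + 26 = 245.
  i=6: a_6=19, p_6 = 19*9602 + 2861 = 185299, q_6 = 19*245 + 73 = 4728.
  i=7: a_7=3, p_7 = 3*185299 + 9602 = 565499, q_7 = 3*4728 + 245 = 14429.
  i=8: a_8=2, p_8 = 2*565499 + 185299 = 1316297, q_8 = 2*14429 + 4728 = 33586.
  i=9: a_9=1, p_9 = 1*1316297 + 565499 = 1881796, q_9 = 1*33586 + 14429 = 48015.
  i=10: a_10=4, p_10 = 4*1881796 + 1316297 = 8843481, q_10 = 4*48015 + 33586 = 225646.
  i=11: a_11=5, p_11 = 5*8843481 + 1881796 = 46099201, q_11 = 5*225646 + 48015 = 1176245.
Check: 46099201^2 - 1536*1176245^2 = 2125136332838401 - 2125136332838400 = 1, so (x, y) = (46099201, 1176245) solves the equation, and by the theorem it is the least positive solution.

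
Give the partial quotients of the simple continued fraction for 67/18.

[3; 1, 2, 1, 1, 2]

Run the Euclidean algorithm on 67 and 18; the successive quotients are the partial quotients a_0, a_1, ... (each step inverts the fractional part left over by the previous one):
  67 = 3*18 + 13, so a_0 = 3.
  18 = 1*13 + 5, so a_1 = 1.
  13 = 2*5 + 3, so a_2 = 2.
  5 = 1*3 + 2, so a_3 = 1.
  3 = 1*2 + 1, so a_4 = 1.
  2 = 2*1 + 0, so a_5 = 2.
The remainder reaches 0 after 6 divisions, so the expansion has 6 partial quotients, read off in order.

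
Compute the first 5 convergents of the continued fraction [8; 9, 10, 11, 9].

8/1, 73/9, 738/91, 8191/1010, 74457/9181

Using the convergent recurrence p_i = a_i*p_{i-1} + p_{i-2}, q_i = a_i*q_{i-1} + q_{i-2} with p_{-2}=0, p_{-1}=1, q_{-2}=1, q_{-1}=0:
  i=0: a_0=8, p_0 = 8*1 + 0 = 8, q_0 = 8*0 + 1 = 1.
  i=1: a_1=9, p_1 = 9*8 + 1 = 73, q_1 = 9*1 + 0 = 9.
  i=2: a_2=10, p_2 = 10*73 + 8 = 738, q_2 = 10*9 + 1 = 91.
  i=3: a_3=11, p_3 = 11*738 + 73 = 8191, q_3 = 11*91 + 9 = 1010.
  i=4: a_4=9, p_4 = 9*8191 + 738 = 74457, q_4 = 9*1010 + 91 = 9181.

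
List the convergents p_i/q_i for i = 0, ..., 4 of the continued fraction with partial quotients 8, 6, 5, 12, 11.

8/1, 49/6, 253/31, 3085/378, 34188/4189

Using the convergent recurrence p_i = a_i*p_{i-1} + p_{i-2}, q_i = a_i*q_{i-1} + q_{i-2} with p_{-2}=0, p_{-1}=1, q_{-2}=1, q_{-1}=0:
  i=0: a_0=8, p_0 = 8*1 + 0 = 8, q_0 = 8*0 + 1 = 1.
  i=1: a_1=6, p_1 = 6*8 + 1 = 49, q_1 = 6*1 + 0 = 6.
  i=2: a_2=5, p_2 = 5*49 + 8 = 253, q_2 = 5*6 + 1 = 31.
  i=3: a_3=12, p_3 = 12*253 + 49 = 3085, q_3 = 12*31 + 6 = 378.
  i=4: a_4=11, p_4 = 11*3085 + 253 = 34188, q_4 = 11*378 + 31 = 4189.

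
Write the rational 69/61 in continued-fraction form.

[1; 7, 1, 1, 1, 2]

Run the Euclidean algorithm on 69 and 61; the successive quotients are the partial quotients a_0, a_1, ... (each step inverts the fractional part left over by the previous one):
  69 = 1*61 + 8, so a_0 = 1.
  61 = 7*8 + 5, so a_1 = 7.
  8 = 1*5 + 3, so a_2 = 1.
  5 = 1*3 + 2, so a_3 = 1.
  3 = 1*2 + 1, so a_4 = 1.
  2 = 2*1 + 0, so a_5 = 2.
The remainder reaches 0 after 6 divisions, so the expansion has 6 partial quotients, read off in order.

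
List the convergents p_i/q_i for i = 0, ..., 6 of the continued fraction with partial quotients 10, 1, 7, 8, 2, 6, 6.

10/1, 11/1, 87/8, 707/65, 1501/138, 9713/893, 59779/5496

Using the convergent recurrence p_i = a_i*p_{i-1} + p_{i-2}, q_i = a_i*q_{i-1} + q_{i-2} with p_{-2}=0, p_{-1}=1, q_{-2}=1, q_{-1}=0:
  i=0: a_0=10, p_0 = 10*1 + 0 = 10, q_0 = 10*0 + 1 = 1.
  i=1: a_1=1, p_1 = 1*10 + 1 = 11, q_1 = 1*1 + 0 = 1.
  i=2: a_2=7, p_2 = 7*11 + 10 = 87, q_2 = 7*1 + 1 = 8.
  i=3: a_3=8, p_3 = 8*87 + 11 = 707, q_3 = 8*8 + 1 = 65.
  i=4: a_4=2, p_4 = 2*707 + 87 = 1501, q_4 = 2*65 + 8 = 138.
  i=5: a_5=6, p_5 = 6*1501 + 707 = 9713, q_5 = 6*138 + 65 = 893.
  i=6: a_6=6, p_6 = 6*9713 + 1501 = 59779, q_6 = 6*893 + 138 = 5496.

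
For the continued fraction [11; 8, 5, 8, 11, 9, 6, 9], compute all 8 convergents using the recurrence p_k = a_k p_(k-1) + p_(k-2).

Using the convergent recurrence p_i = a_i*p_{i-1} + p_{i-2}, q_i = a_i*q_{i-1} + q_{i-2} with p_{-2}=0, p_{-1}=1, q_{-2}=1, q_{-1}=0:
  i=0: a_0=11, p_0 = 11*1 + 0 = 11, q_0 = 11*0 + 1 = 1.
  i=1: a_1=8, p_1 = 8*11 + 1 = 89, q_1 = 8*1 + 0 = 8.
  i=2: a_2=5, p_2 = 5*89 + 11 = 456, q_2 = 5*8 + 1 = 41.
  i=3: a_3=8, p_3 = 8*456 + 89 = 3737, q_3 = 8*41 + 8 = 336.
  i=4: a_4=11, p_4 = 11*3737 + 456 = 41563, q_4 = 11*336 + 41 = 3737.
  i=5: a_5=9, p_5 = 9*41563 + 3737 = 377804, q_5 = 9*3737 + 336 = 33969.
  i=6: a_6=6, p_6 = 6*377804 + 41563 = 2308387, q_6 = 6*33969 + 3737 = 207551.
  i=7: a_7=9, p_7 = 9*2308387 + 377804 = 21153287, q_7 = 9*207551 + 33969 = 1901928.

11/1, 89/8, 456/41, 3737/336, 41563/3737, 377804/33969, 2308387/207551, 21153287/1901928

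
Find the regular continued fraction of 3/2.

[1; 2]

Run the Euclidean algorithm on 3 and 2; the successive quotients are the partial quotients a_0, a_1, ... (each step inverts the fractional part left over by the previous one):
  3 = 1*2 + 1, so a_0 = 1.
  2 = 2*1 + 0, so a_1 = 2.
The remainder reaches 0 after 2 divisions, so the expansion has 2 partial quotients, read off in order.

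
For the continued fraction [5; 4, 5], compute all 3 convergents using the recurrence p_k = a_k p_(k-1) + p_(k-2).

5/1, 21/4, 110/21

Using the convergent recurrence p_i = a_i*p_{i-1} + p_{i-2}, q_i = a_i*q_{i-1} + q_{i-2} with p_{-2}=0, p_{-1}=1, q_{-2}=1, q_{-1}=0:
  i=0: a_0=5, p_0 = 5*1 + 0 = 5, q_0 = 5*0 + 1 = 1.
  i=1: a_1=4, p_1 = 4*5 + 1 = 21, q_1 = 4*1 + 0 = 4.
  i=2: a_2=5, p_2 = 5*21 + 5 = 110, q_2 = 5*4 + 1 = 21.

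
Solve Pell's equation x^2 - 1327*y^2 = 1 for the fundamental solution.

First expand sqrt(1327) as a continued fraction. With x_i = (sqrt(1327) + m_i)/d_i and (m_0, d_0) = (0, 1): a_0 = floor(sqrt(1327)) = 36, since 36^2 = 1296 <= 1327 < 1369 = 37^2.
Iterate m_{i+1} = d_i*a_i - m_i, d_{i+1} = (1327 - m_{i+1}^2)/d_i, a_{i+1} = floor((a_0 + m_{i+1})/d_{i+1}):
  m_1 = 1*36 - 0 = 36, d_1 = (1327 - 36^2)/1 = 31/1 = 31, a_1 = floor((36 + 36)/31) = 2.
  m_2 = 31*2 - 36 = 26, d_2 = (1327 - 26^2)/31 = 651/31 = 21, a_2 = floor((36 + 26)/21) = 2.
  m_3 = 21*2 - 26 = 16, d_3 = (1327 - 16^2)/21 = 1071/21 = 51, a_3 = floor((36 + 16)/51) = 1.
  m_4 = 51*1 - 16 = 35, d_4 = (1327 - 35^2)/51 = 102/51 = 2, a_4 = floor((36 + 35)/2) = 35.
  m_5 = 2*35 - 35 = 35, d_5 = (1327 - 35^2)/2 = 102/2 = 51, a_5 = floor((36 + 35)/51) = 1.
  m_6 = 51*1 - 35 = 16, d_6 = (1327 - 16^2)/51 = 1071/51 = 21, a_6 = floor((36 + 16)/21) = 2.
  m_7 = 21*2 - 16 = 26, d_7 = (1327 - 26^2)/21 = 651/21 = 31, a_7 = floor((36 + 26)/31) = 2.
  m_8 = 31*2 - 26 = 36, d_8 = (1327 - 36^2)/31 = 31/31 = 1, a_8 = floor((36 + 36)/1) = 72.
  m_9 = 1*72 - 36 = 36, d_9 = (1327 - 36^2)/1 = 31/1 = 31: (m_9, d_9) = (m_1, d_1) = (36, 31), so from here the quotients repeat a_1, ..., a_8; the period length is 8.
So sqrt(1327) = [36; (2, 2, 1, 35, 1, 2, 2, 72)] with period length k = 8.
k is even, so the fundamental solution of x^2 - 1327y^2 = 1 is (p_{k-1}, q_{k-1}) = (p_7, q_7); compute convergents through index 7.
Convergents (p_i = a_i*p_{i-1} + p_{i-2}, q_i = a_i*q_{i-1} + q_{i-2} with p_{-2}=0, p_{-1}=1, q_{-2}=1, q_{-1}=0):
  i=0: a_0=36, p_0 = 36*1 + 0 = 36, q_0 = 36*0 + 1 = 1.
  i=1: a_1=2, p_1 = 2*36 + 1 = 73, q_1 = 2*1 + 0 = 2.
  i=2: a_2=2, p_2 = 2*73 + 36 = 182, q_2 = 2*2 + 1 = 5.
  i=3: a_3=1, p_3 = 1*182 + 73 = 255, q_3 = 1*5 + 2 = 7.
  i=4: a_4=35, p_4 = 35*255 + 182 = 9107, q_4 = 35*7 + 5 = 250.
  i=5: a_5=1, p_5 = 1*9107 + 255 = 9362, q_5 = 1*250 + 7 = 257.
  i=6: a_6=2, p_6 = 2*9362 + 9107 = 27831, q_6 = 2*257 + 250 = 764.
  i=7: a_7=2, p_7 = 2*27831 + 9362 = 65024, q_7 = 2*764 + 257 = 1785.
Check: 65024^2 - 1327*1785^2 = 4228120576 - 4228120575 = 1, so (x, y) = (65024, 1785) solves the equation, and by the theorem it is the least positive solution.

(x, y) = (65024, 1785)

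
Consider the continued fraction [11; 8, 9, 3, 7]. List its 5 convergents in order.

11/1, 89/8, 812/73, 2525/227, 18487/1662

Using the convergent recurrence p_i = a_i*p_{i-1} + p_{i-2}, q_i = a_i*q_{i-1} + q_{i-2} with p_{-2}=0, p_{-1}=1, q_{-2}=1, q_{-1}=0:
  i=0: a_0=11, p_0 = 11*1 + 0 = 11, q_0 = 11*0 + 1 = 1.
  i=1: a_1=8, p_1 = 8*11 + 1 = 89, q_1 = 8*1 + 0 = 8.
  i=2: a_2=9, p_2 = 9*89 + 11 = 812, q_2 = 9*8 + 1 = 73.
  i=3: a_3=3, p_3 = 3*812 + 89 = 2525, q_3 = 3*73 + 8 = 227.
  i=4: a_4=7, p_4 = 7*2525 + 812 = 18487, q_4 = 7*227 + 73 = 1662.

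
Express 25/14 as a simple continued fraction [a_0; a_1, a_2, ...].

[1; 1, 3, 1, 2]

Run the Euclidean algorithm on 25 and 14; the successive quotients are the partial quotients a_0, a_1, ... (each step inverts the fractional part left over by the previous one):
  25 = 1*14 + 11, so a_0 = 1.
  14 = 1*11 + 3, so a_1 = 1.
  11 = 3*3 + 2, so a_2 = 3.
  3 = 1*2 + 1, so a_3 = 1.
  2 = 2*1 + 0, so a_4 = 2.
The remainder reaches 0 after 5 divisions, so the expansion has 5 partial quotients, read off in order.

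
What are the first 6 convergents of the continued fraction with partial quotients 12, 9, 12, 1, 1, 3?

Using the convergent recurrence p_i = a_i*p_{i-1} + p_{i-2}, q_i = a_i*q_{i-1} + q_{i-2} with p_{-2}=0, p_{-1}=1, q_{-2}=1, q_{-1}=0:
  i=0: a_0=12, p_0 = 12*1 + 0 = 12, q_0 = 12*0 + 1 = 1.
  i=1: a_1=9, p_1 = 9*12 + 1 = 109, q_1 = 9*1 + 0 = 9.
  i=2: a_2=12, p_2 = 12*109 + 12 = 1320, q_2 = 12*9 + 1 = 109.
  i=3: a_3=1, p_3 = 1*1320 + 109 = 1429, q_3 = 1*109 + 9 = 118.
  i=4: a_4=1, p_4 = 1*1429 + 1320 = 2749, q_4 = 1*118 + 109 = 227.
  i=5: a_5=3, p_5 = 3*2749 + 1429 = 9676, q_5 = 3*227 + 118 = 799.

12/1, 109/9, 1320/109, 1429/118, 2749/227, 9676/799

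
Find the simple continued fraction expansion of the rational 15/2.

Run the Euclidean algorithm on 15 and 2; the successive quotients are the partial quotients a_0, a_1, ... (each step inverts the fractional part left over by the previous one):
  15 = 7*2 + 1, so a_0 = 7.
  2 = 2*1 + 0, so a_1 = 2.
The remainder reaches 0 after 2 divisions, so the expansion has 2 partial quotients, read off in order.

[7; 2]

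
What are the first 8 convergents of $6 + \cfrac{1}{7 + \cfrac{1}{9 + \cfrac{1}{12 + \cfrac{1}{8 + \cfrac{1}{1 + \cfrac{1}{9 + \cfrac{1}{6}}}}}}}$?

Using the convergent recurrence p_i = a_i*p_{i-1} + p_{i-2}, q_i = a_i*q_{i-1} + q_{i-2} with p_{-2}=0, p_{-1}=1, q_{-2}=1, q_{-1}=0:
  i=0: a_0=6, p_0 = 6*1 + 0 = 6, q_0 = 6*0 + 1 = 1.
  i=1: a_1=7, p_1 = 7*6 + 1 = 43, q_1 = 7*1 + 0 = 7.
  i=2: a_2=9, p_2 = 9*43 + 6 = 393, q_2 = 9*7 + 1 = 64.
  i=3: a_3=12, p_3 = 12*393 + 43 = 4759, q_3 = 12*64 + 7 = 775.
  i=4: a_4=8, p_4 = 8*4759 + 393 = 38465, q_4 = 8*775 + 64 = 6264.
  i=5: a_5=1, p_5 = 1*38465 + 4759 = 43224, q_5 = 1*6264 + 775 = 7039.
  i=6: a_6=9, p_6 = 9*43224 + 38465 = 427481, q_6 = 9*7039 + 6264 = 69615.
  i=7: a_7=6, p_7 = 6*427481 + 43224 = 2608110, q_7 = 6*69615 + 7039 = 424729.

6/1, 43/7, 393/64, 4759/775, 38465/6264, 43224/7039, 427481/69615, 2608110/424729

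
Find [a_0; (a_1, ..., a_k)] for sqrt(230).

Write x_i = (sqrt(230) + m_i)/d_i with (m_0, d_0) = (0, 1). a_0 = floor(sqrt(230)) = 15, since 15^2 = 225 <= 230 < 256 = 16^2.
Iterate m_{i+1} = d_i*a_i - m_i, d_{i+1} = (230 - m_{i+1}^2)/d_i, a_{i+1} = floor((a_0 + m_{i+1})/d_{i+1}):
  m_1 = 1*15 - 0 = 15, d_1 = (230 - 15^2)/1 = 5/1 = 5, a_1 = floor((15 + 15)/5) = 6.
  m_2 = 5*6 - 15 = 15, d_2 = (230 - 15^2)/5 = 5/5 = 1, a_2 = floor((15 + 15)/1) = 30.
  m_3 = 1*30 - 15 = 15, d_3 = (230 - 15^2)/1 = 5/1 = 5: (m_3, d_3) = (m_1, d_1) = (15, 5), so from here the quotients repeat a_1, a_2; the period length is 2.
Hence the expansion of sqrt(230) is a_0 = 15 followed by the repeating block 6, 30 (period 2).

[15; (6, 30)]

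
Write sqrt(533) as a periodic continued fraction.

[23; (11, 1, 1, 11, 46)]

Write x_i = (sqrt(533) + m_i)/d_i with (m_0, d_0) = (0, 1). a_0 = floor(sqrt(533)) = 23, since 23^2 = 529 <= 533 < 576 = 24^2.
Iterate m_{i+1} = d_i*a_i - m_i, d_{i+1} = (533 - m_{i+1}^2)/d_i, a_{i+1} = floor((a_0 + m_{i+1})/d_{i+1}):
  m_1 = 1*23 - 0 = 23, d_1 = (533 - 23^2)/1 = 4/1 = 4, a_1 = floor((23 + 23)/4) = 11.
  m_2 = 4*11 - 23 = 21, d_2 = (533 - 21^2)/4 = 92/4 = 23, a_2 = floor((23 + 21)/23) = 1.
  m_3 = 23*1 - 21 = 2, d_3 = (533 - 2^2)/23 = 529/23 = 23, a_3 = floor((23 + 2)/23) = 1.
  m_4 = 23*1 - 2 = 21, d_4 = (533 - 21^2)/23 = 92/23 = 4, a_4 = floor((23 + 21)/4) = 11.
  m_5 = 4*11 - 21 = 23, d_5 = (533 - 23^2)/4 = 4/4 = 1, a_5 = floor((23 + 23)/1) = 46.
  m_6 = 1*46 - 23 = 23, d_6 = (533 - 23^2)/1 = 4/1 = 4: (m_6, d_6) = (m_1, d_1) = (23, 4), so from here the quotients repeat a_1, ..., a_5; the period length is 5.
Hence the expansion of sqrt(533) is a_0 = 23 followed by the repeating block 11, 1, 1, 11, 46 (period 5).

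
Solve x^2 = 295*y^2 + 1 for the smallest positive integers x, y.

(x, y) = (2024999, 117900)

First expand sqrt(295) as a continued fraction. With x_i = (sqrt(295) + m_i)/d_i and (m_0, d_0) = (0, 1): a_0 = floor(sqrt(295)) = 17, since 17^2 = 289 <= 295 < 324 = 18^2.
Iterate m_{i+1} = d_i*a_i - m_i, d_{i+1} = (295 - m_{i+1}^2)/d_i, a_{i+1} = floor((a_0 + m_{i+1})/d_{i+1}):
  m_1 = 1*17 - 0 = 17, d_1 = (295 - 17^2)/1 = 6/1 = 6, a_1 = floor((17 + 17)/6) = 5.
  m_2 = 6*5 - 17 = 13, d_2 = (295 - 13^2)/6 = 126/6 = 21, a_2 = floor((17 + 13)/21) = 1.
  m_3 = 21*1 - 13 = 8, d_3 = (295 - 8^2)/21 = 231/21 = 11, a_3 = floor((17 + 8)/11) = 2.
  m_4 = 11*2 - 8 = 14, d_4 = (295 - 14^2)/11 = 99/11 = 9, a_4 = floor((17 + 14)/9) = 3.
  m_5 = 9*3 - 14 = 13, d_5 = (295 - 13^2)/9 = 126/9 = 14, a_5 = floor((17 + 13)/14) = 2.
  m_6 = 14*2 - 13 = 15, d_6 = (295 - 15^2)/14 = 70/14 = 5, a_6 = floor((17 + 15)/5) = 6.
  m_7 = 5*6 - 15 = 15, d_7 = (295 - 15^2)/5 = 70/5 = 14, a_7 = floor((17 + 15)/14) = 2.
  m_8 = 14*2 - 15 = 13, d_8 = (295 - 13^2)/14 = 126/14 = 9, a_8 = floor((17 + 13)/9) = 3.
  m_9 = 9*3 - 13 = 14, d_9 = (295 - 14^2)/9 = 99/9 = 11, a_9 = floor((17 + 14)/11) = 2.
  m_10 = 11*2 - 14 = 8, d_10 = (295 - 8^2)/11 = 231/11 = 21, a_10 = floor((17 + 8)/21) = 1.
  m_11 = 21*1 - 8 = 13, d_11 = (295 - 13^2)/21 = 126/21 = 6, a_11 = floor((17 + 13)/6) = 5.
  m_12 = 6*5 - 13 = 17, d_12 = (295 - 17^2)/6 = 6/6 = 1, a_12 = floor((17 + 17)/1) = 34.
  m_13 = 1*34 - 17 = 17, d_13 = (295 - 17^2)/1 = 6/1 = 6: (m_13, d_13) = (m_1, d_1) = (17, 6), so from here the quotients repeat a_1, ..., a_12; the period length is 12.
So sqrt(295) = [17; (5, 1, 2, 3, 2, 6, 2, 3, 2, 1, 5, 34)] with period length k = 12.
k is even, so the fundamental solution of x^2 - 295y^2 = 1 is (p_{k-1}, q_{k-1}) = (p_11, q_11); compute convergents through index 11.
Convergents (p_i = a_i*p_{i-1} + p_{i-2}, q_i = a_i*q_{i-1} + q_{i-2} with p_{-2}=0, p_{-1}=1, q_{-2}=1, q_{-1}=0):
  i=0: a_0=17, p_0 = 17*1 + 0 = 17, q_0 = 17*0 + 1 = 1.
  i=1: a_1=5, p_1 = 5*17 + 1 = 86, q_1 = 5*1 + 0 = 5.
  i=2: a_2=1, p_2 = 1*86 + 17 = 103, q_2 = 1*5 + 1 = 6.
  i=3: a_3=2, p_3 = 2*103 + 86 = 292, q_3 = 2*6 + 5 = 17.
  i=4: a_4=3, p_4 = 3*292 + 103 = 979, q_4 = 3*17 + 6 = 57.
  i=5: a_5=2, p_5 = 2*979 + 292 = 2250, q_5 = 2*57 + 17 = 131.
  i=6: a_6=6, p_6 = 6*2250 + 979 = 14479, q_6 = 6*131 + 57 = 843.
  i=7: a_7=2, p_7 = 2*14479 + 2250 = 31208, q_7 = 2*843 + 131 = 1817.
  i=8: a_8=3, p_8 = 3*31208 + 14479 = 108103, q_8 = 3*1817 + 843 = 6294.
  i=9: a_9=2, p_9 = 2*108103 + 31208 = 247414, q_9 = 2*6294 + 1817 = 14405.
  i=10: a_10=1, p_10 = 1*247414 + 108103 = 355517, q_10 = 1*14405 + 6294 = 20699.
  i=11: a_11=5, p_11 = 5*355517 + 247414 = 2024999, q_11 = 5*20699 + 14405 = 117900.
Check: 2024999^2 - 295*117900^2 = 4100620950001 - 4100620950000 = 1, so (x, y) = (2024999, 117900) solves the equation, and by the theorem it is the least positive solution.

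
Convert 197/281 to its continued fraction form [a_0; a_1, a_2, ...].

[0; 1, 2, 2, 1, 8, 1, 2]

Run the Euclidean algorithm on 197 and 281; the successive quotients are the partial quotients a_0, a_1, ... (each step inverts the fractional part left over by the previous one):
  197 = 0*281 + 197, so a_0 = 0.
  281 = 1*197 + 84, so a_1 = 1.
  197 = 2*84 + 29, so a_2 = 2.
  84 = 2*29 + 26, so a_3 = 2.
  29 = 1*26 + 3, so a_4 = 1.
  26 = 8*3 + 2, so a_5 = 8.
  3 = 1*2 + 1, so a_6 = 1.
  2 = 2*1 + 0, so a_7 = 2.
The remainder reaches 0 after 8 divisions, so the expansion has 8 partial quotients, read off in order.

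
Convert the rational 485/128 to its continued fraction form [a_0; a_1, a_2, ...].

[3; 1, 3, 1, 2, 1, 6]

Run the Euclidean algorithm on 485 and 128; the successive quotients are the partial quotients a_0, a_1, ... (each step inverts the fractional part left over by the previous one):
  485 = 3*128 + 101, so a_0 = 3.
  128 = 1*101 + 27, so a_1 = 1.
  101 = 3*27 + 20, so a_2 = 3.
  27 = 1*20 + 7, so a_3 = 1.
  20 = 2*7 + 6, so a_4 = 2.
  7 = 1*6 + 1, so a_5 = 1.
  6 = 6*1 + 0, so a_6 = 6.
The remainder reaches 0 after 7 divisions, so the expansion has 7 partial quotients, read off in order.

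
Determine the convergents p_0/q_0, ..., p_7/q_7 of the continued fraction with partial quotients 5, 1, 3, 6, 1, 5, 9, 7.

5/1, 6/1, 23/4, 144/25, 167/29, 979/170, 8978/1559, 63825/11083

Using the convergent recurrence p_i = a_i*p_{i-1} + p_{i-2}, q_i = a_i*q_{i-1} + q_{i-2} with p_{-2}=0, p_{-1}=1, q_{-2}=1, q_{-1}=0:
  i=0: a_0=5, p_0 = 5*1 + 0 = 5, q_0 = 5*0 + 1 = 1.
  i=1: a_1=1, p_1 = 1*5 + 1 = 6, q_1 = 1*1 + 0 = 1.
  i=2: a_2=3, p_2 = 3*6 + 5 = 23, q_2 = 3*1 + 1 = 4.
  i=3: a_3=6, p_3 = 6*23 + 6 = 144, q_3 = 6*4 + 1 = 25.
  i=4: a_4=1, p_4 = 1*144 + 23 = 167, q_4 = 1*25 + 4 = 29.
  i=5: a_5=5, p_5 = 5*167 + 144 = 979, q_5 = 5*29 + 25 = 170.
  i=6: a_6=9, p_6 = 9*979 + 167 = 8978, q_6 = 9*170 + 29 = 1559.
  i=7: a_7=7, p_7 = 7*8978 + 979 = 63825, q_7 = 7*1559 + 170 = 11083.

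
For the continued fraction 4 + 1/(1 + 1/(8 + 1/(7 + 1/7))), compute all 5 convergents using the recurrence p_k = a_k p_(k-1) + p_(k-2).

Using the convergent recurrence p_i = a_i*p_{i-1} + p_{i-2}, q_i = a_i*q_{i-1} + q_{i-2} with p_{-2}=0, p_{-1}=1, q_{-2}=1, q_{-1}=0:
  i=0: a_0=4, p_0 = 4*1 + 0 = 4, q_0 = 4*0 + 1 = 1.
  i=1: a_1=1, p_1 = 1*4 + 1 = 5, q_1 = 1*1 + 0 = 1.
  i=2: a_2=8, p_2 = 8*5 + 4 = 44, q_2 = 8*1 + 1 = 9.
  i=3: a_3=7, p_3 = 7*44 + 5 = 313, q_3 = 7*9 + 1 = 64.
  i=4: a_4=7, p_4 = 7*313 + 44 = 2235, q_4 = 7*64 + 9 = 457.

4/1, 5/1, 44/9, 313/64, 2235/457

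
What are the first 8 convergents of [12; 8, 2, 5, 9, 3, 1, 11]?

12/1, 97/8, 206/17, 1127/93, 10349/854, 32174/2655, 42523/3509, 499927/41254

Using the convergent recurrence p_i = a_i*p_{i-1} + p_{i-2}, q_i = a_i*q_{i-1} + q_{i-2} with p_{-2}=0, p_{-1}=1, q_{-2}=1, q_{-1}=0:
  i=0: a_0=12, p_0 = 12*1 + 0 = 12, q_0 = 12*0 + 1 = 1.
  i=1: a_1=8, p_1 = 8*12 + 1 = 97, q_1 = 8*1 + 0 = 8.
  i=2: a_2=2, p_2 = 2*97 + 12 = 206, q_2 = 2*8 + 1 = 17.
  i=3: a_3=5, p_3 = 5*206 + 97 = 1127, q_3 = 5*17 + 8 = 93.
  i=4: a_4=9, p_4 = 9*1127 + 206 = 10349, q_4 = 9*93 + 17 = 854.
  i=5: a_5=3, p_5 = 3*10349 + 1127 = 32174, q_5 = 3*854 + 93 = 2655.
  i=6: a_6=1, p_6 = 1*32174 + 10349 = 42523, q_6 = 1*2655 + 854 = 3509.
  i=7: a_7=11, p_7 = 11*42523 + 32174 = 499927, q_7 = 11*3509 + 2655 = 41254.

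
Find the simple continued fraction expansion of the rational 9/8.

Run the Euclidean algorithm on 9 and 8; the successive quotients are the partial quotients a_0, a_1, ... (each step inverts the fractional part left over by the previous one):
  9 = 1*8 + 1, so a_0 = 1.
  8 = 8*1 + 0, so a_1 = 8.
The remainder reaches 0 after 2 divisions, so the expansion has 2 partial quotients, read off in order.

[1; 8]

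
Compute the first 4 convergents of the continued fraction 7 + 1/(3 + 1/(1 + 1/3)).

7/1, 22/3, 29/4, 109/15

Using the convergent recurrence p_i = a_i*p_{i-1} + p_{i-2}, q_i = a_i*q_{i-1} + q_{i-2} with p_{-2}=0, p_{-1}=1, q_{-2}=1, q_{-1}=0:
  i=0: a_0=7, p_0 = 7*1 + 0 = 7, q_0 = 7*0 + 1 = 1.
  i=1: a_1=3, p_1 = 3*7 + 1 = 22, q_1 = 3*1 + 0 = 3.
  i=2: a_2=1, p_2 = 1*22 + 7 = 29, q_2 = 1*3 + 1 = 4.
  i=3: a_3=3, p_3 = 3*29 + 22 = 109, q_3 = 3*4 + 3 = 15.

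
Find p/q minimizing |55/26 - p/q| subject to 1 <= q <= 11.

19/9

Expand x = 55/26 as a continued fraction with the Euclidean algorithm:
  55 = 2*26 + 3, so a_0 = 2.
  26 = 8*3 + 2, so a_1 = 8.
  3 = 1*2 + 1, so a_2 = 1.
  2 = 2*1 + 0, so a_3 = 2.
so x = [2; 8, 1, 2].
Convergents (p_i = a_i*p_{i-1} + p_{i-2}, q_i = a_i*q_{i-1} + q_{i-2} with p_{-2}=0, p_{-1}=1, q_{-2}=1, q_{-1}=0), until the denominator exceeds 11:
  i=0: a_0=2, p_0 = 2*1 + 0 = 2, q_0 = 2*0 + 1 = 1.
  i=1: a_1=8, p_1 = 8*2 + 1 = 17, q_1 = 8*1 + 0 = 8.
  i=2: a_2=1, p_2 = 1*17 + 2 = 19, q_2 = 1*8 + 1 = 9.
  i=3: a_3=2, p_3 = 2*19 + 17 = 55, q_3 = 2*9 + 8 = 26.
q_3 = 26 > 11, so the last convergent with denominator <= 11 is p_2/q_2 = 19/9.
The closest fraction with denominator <= 11 is either p_2/q_2 or the intermediate fraction (k*p_2 + p_1)/(k*q_2 + q_1) with the largest k >= 1 whose denominator stays <= 11; these approach x as k grows, and every other convergent or intermediate fraction in range is farther away.
Largest k: floor((11 - q_1)/q_2) = floor((11 - 8)/9) = 0.
Since k = 0, no intermediate fraction beyond p_2/q_2 has denominator <= 11, so the convergent 19/9 is the closest (its error is |55*9 - 19*26|/(26*9) = 1/234).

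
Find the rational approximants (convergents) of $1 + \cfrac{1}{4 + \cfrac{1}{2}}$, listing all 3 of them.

Using the convergent recurrence p_i = a_i*p_{i-1} + p_{i-2}, q_i = a_i*q_{i-1} + q_{i-2} with p_{-2}=0, p_{-1}=1, q_{-2}=1, q_{-1}=0:
  i=0: a_0=1, p_0 = 1*1 + 0 = 1, q_0 = 1*0 + 1 = 1.
  i=1: a_1=4, p_1 = 4*1 + 1 = 5, q_1 = 4*1 + 0 = 4.
  i=2: a_2=2, p_2 = 2*5 + 1 = 11, q_2 = 2*4 + 1 = 9.

1/1, 5/4, 11/9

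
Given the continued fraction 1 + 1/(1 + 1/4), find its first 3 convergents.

1/1, 2/1, 9/5

Using the convergent recurrence p_i = a_i*p_{i-1} + p_{i-2}, q_i = a_i*q_{i-1} + q_{i-2} with p_{-2}=0, p_{-1}=1, q_{-2}=1, q_{-1}=0:
  i=0: a_0=1, p_0 = 1*1 + 0 = 1, q_0 = 1*0 + 1 = 1.
  i=1: a_1=1, p_1 = 1*1 + 1 = 2, q_1 = 1*1 + 0 = 1.
  i=2: a_2=4, p_2 = 4*2 + 1 = 9, q_2 = 4*1 + 1 = 5.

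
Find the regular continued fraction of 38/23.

[1; 1, 1, 1, 7]

Run the Euclidean algorithm on 38 and 23; the successive quotients are the partial quotients a_0, a_1, ... (each step inverts the fractional part left over by the previous one):
  38 = 1*23 + 15, so a_0 = 1.
  23 = 1*15 + 8, so a_1 = 1.
  15 = 1*8 + 7, so a_2 = 1.
  8 = 1*7 + 1, so a_3 = 1.
  7 = 7*1 + 0, so a_4 = 7.
The remainder reaches 0 after 5 divisions, so the expansion has 5 partial quotients, read off in order.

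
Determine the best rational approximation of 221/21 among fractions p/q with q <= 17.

179/17

Expand x = 221/21 as a continued fraction with the Euclidean algorithm:
  221 = 10*21 + 11, so a_0 = 10.
  21 = 1*11 + 10, so a_1 = 1.
  11 = 1*10 + 1, so a_2 = 1.
  10 = 10*1 + 0, so a_3 = 10.
so x = [10; 1, 1, 10].
Convergents (p_i = a_i*p_{i-1} + p_{i-2}, q_i = a_i*q_{i-1} + q_{i-2} with p_{-2}=0, p_{-1}=1, q_{-2}=1, q_{-1}=0), until the denominator exceeds 17:
  i=0: a_0=10, p_0 = 10*1 + 0 = 10, q_0 = 10*0 + 1 = 1.
  i=1: a_1=1, p_1 = 1*10 + 1 = 11, q_1 = 1*1 + 0 = 1.
  i=2: a_2=1, p_2 = 1*11 + 10 = 21, q_2 = 1*1 + 1 = 2.
  i=3: a_3=10, p_3 = 10*21 + 11 = 221, q_3 = 10*2 + 1 = 21.
q_3 = 21 > 17, so the last convergent with denominator <= 17 is p_2/q_2 = 21/2.
The closest fraction with denominator <= 17 is either p_2/q_2 or the intermediate fraction (k*p_2 + p_1)/(k*q_2 + q_1) with the largest k >= 1 whose denominator stays <= 17; these approach x as k grows, and every other convergent or intermediate fraction in range is farther away.
Largest k: floor((17 - q_1)/q_2) = floor((17 - 1)/2) = 8.
That gives (8*21 + 11)/(8*2 + 1) = 179/17.
Compare the errors: |x - 21/2| = |221*2 - 21*21|/(21*2) = 1/42, and |x - 179/17| = |221*17 - 179*21|/(21*17) = 2/357.
Cross-multiplying, 2*42 = 84 < 357 = 1*357, so 2/357 is smaller: the intermediate fraction 179/17 is closer to x than 21/2.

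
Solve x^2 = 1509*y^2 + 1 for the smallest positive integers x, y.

(x, y) = (64393055, 1657656)

First expand sqrt(1509) as a continued fraction. With x_i = (sqrt(1509) + m_i)/d_i and (m_0, d_0) = (0, 1): a_0 = floor(sqrt(1509)) = 38, since 38^2 = 1444 <= 1509 < 1521 = 39^2.
Iterate m_{i+1} = d_i*a_i - m_i, d_{i+1} = (1509 - m_{i+1}^2)/d_i, a_{i+1} = floor((a_0 + m_{i+1})/d_{i+1}):
  m_1 = 1*38 - 0 = 38, d_1 = (1509 - 38^2)/1 = 65/1 = 65, a_1 = floor((38 + 38)/65) = 1.
  m_2 = 65*1 - 38 = 27, d_2 = (1509 - 27^2)/65 = 780/65 = 12, a_2 = floor((38 + 27)/12) = 5.
  m_3 = 12*5 - 27 = 33, d_3 = (1509 - 33^2)/12 = 420/12 = 35, a_3 = floor((38 + 33)/35) = 2.
  m_4 = 35*2 - 33 = 37, d_4 = (1509 - 37^2)/35 = 140/35 = 4, a_4 = floor((38 + 37)/4) = 18.
  m_5 = 4*18 - 37 = 35, d_5 = (1509 - 35^2)/4 = 284/4 = 71, a_5 = floor((38 + 35)/71) = 1.
  m_6 = 71*1 - 35 = 36, d_6 = (1509 - 36^2)/71 = 213/71 = 3, a_6 = floor((38 + 36)/3) = 24.
  m_7 = 3*24 - 36 = 36, d_7 = (1509 - 36^2)/3 = 213/3 = 71, a_7 = floor((38 + 36)/71) = 1.
  m_8 = 71*1 - 36 = 35, d_8 = (1509 - 35^2)/71 = 284/71 = 4, a_8 = floor((38 + 35)/4) = 18.
  m_9 = 4*18 - 35 = 37, d_9 = (1509 - 37^2)/4 = 140/4 = 35, a_9 = floor((38 + 37)/35) = 2.
  m_10 = 35*2 - 37 = 33, d_10 = (1509 - 33^2)/35 = 420/35 = 12, a_10 = floor((38 + 33)/12) = 5.
  m_11 = 12*5 - 33 = 27, d_11 = (1509 - 27^2)/12 = 780/12 = 65, a_11 = floor((38 + 27)/65) = 1.
  m_12 = 65*1 - 27 = 38, d_12 = (1509 - 38^2)/65 = 65/65 = 1, a_12 = floor((38 + 38)/1) = 76.
  m_13 = 1*76 - 38 = 38, d_13 = (1509 - 38^2)/1 = 65/1 = 65: (m_13, d_13) = (m_1, d_1) = (38, 65), so from here the quotients repeat a_1, ..., a_12; the period length is 12.
So sqrt(1509) = [38; (1, 5, 2, 18, 1, 24, 1, 18, 2, 5, 1, 76)] with period length k = 12.
k is even, so the fundamental solution of x^2 - 1509y^2 = 1 is (p_{k-1}, q_{k-1}) = (p_11, q_11); compute convergents through index 11.
Convergents (p_i = a_i*p_{i-1} + p_{i-2}, q_i = a_i*q_{i-1} + q_{i-2} with p_{-2}=0, p_{-1}=1, q_{-2}=1, q_{-1}=0):
  i=0: a_0=38, p_0 = 38*1 + 0 = 38, q_0 = 38*0 + 1 = 1.
  i=1: a_1=1, p_1 = 1*38 + 1 = 39, q_1 = 1*1 + 0 = 1.
  i=2: a_2=5, p_2 = 5*39 + 38 = 233, q_2 = 5*1 + 1 = 6.
  i=3: a_3=2, p_3 = 2*233 + 39 = 505, q_3 = 2*6 + 1 = 13.
  i=4: a_4=18, p_4 = 18*505 + 233 = 9323, q_4 = 18*13 + 6 = 240.
  i=5: a_5=1, p_5 = 1*9323 + 505 = 9828, q_5 = 1*240 + 13 = 253.
  i=6: a_6=24, p_6 = 24*9828 + 9323 = 245195, q_6 = 24*253 + 240 = 6312.
  i=7: a_7=1, p_7 = 1*245195 + 9828 = 255023, q_7 = 1*6312 + 253 = 6565.
  i=8: a_8=18, p_8 = 18*255023 + 245195 = 4835609, q_8 = 18*6565 + 6312 = 124482.
  i=9: a_9=2, p_9 = 2*4835609 + 255023 = 9926241, q_9 = 2*124482 + 6565 = 255529.
  i=10: a_10=5, p_10 = 5*9926241 + 4835609 = 54466814, q_10 = 5*255529 + 124482 = 1402127.
  i=11: a_11=1, p_11 = 1*54466814 + 9926241 = 64393055, q_11 = 1*1402127 + 255529 = 1657656.
Check: 64393055^2 - 1509*1657656^2 = 4146465532233025 - 4146465532233024 = 1, so (x, y) = (64393055, 1657656) solves the equation, and by the theorem it is the least positive solution.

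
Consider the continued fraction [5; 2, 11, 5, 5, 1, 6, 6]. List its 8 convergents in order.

5/1, 11/2, 126/23, 641/117, 3331/608, 3972/725, 27163/4958, 166950/30473

Using the convergent recurrence p_i = a_i*p_{i-1} + p_{i-2}, q_i = a_i*q_{i-1} + q_{i-2} with p_{-2}=0, p_{-1}=1, q_{-2}=1, q_{-1}=0:
  i=0: a_0=5, p_0 = 5*1 + 0 = 5, q_0 = 5*0 + 1 = 1.
  i=1: a_1=2, p_1 = 2*5 + 1 = 11, q_1 = 2*1 + 0 = 2.
  i=2: a_2=11, p_2 = 11*11 + 5 = 126, q_2 = 11*2 + 1 = 23.
  i=3: a_3=5, p_3 = 5*126 + 11 = 641, q_3 = 5*23 + 2 = 117.
  i=4: a_4=5, p_4 = 5*641 + 126 = 3331, q_4 = 5*117 + 23 = 608.
  i=5: a_5=1, p_5 = 1*3331 + 641 = 3972, q_5 = 1*608 + 117 = 725.
  i=6: a_6=6, p_6 = 6*3972 + 3331 = 27163, q_6 = 6*725 + 608 = 4958.
  i=7: a_7=6, p_7 = 6*27163 + 3972 = 166950, q_7 = 6*4958 + 725 = 30473.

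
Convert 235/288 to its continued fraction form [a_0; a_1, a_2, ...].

Run the Euclidean algorithm on 235 and 288; the successive quotients are the partial quotients a_0, a_1, ... (each step inverts the fractional part left over by the previous one):
  235 = 0*288 + 235, so a_0 = 0.
  288 = 1*235 + 53, so a_1 = 1.
  235 = 4*53 + 23, so a_2 = 4.
  53 = 2*23 + 7, so a_3 = 2.
  23 = 3*7 + 2, so a_4 = 3.
  7 = 3*2 + 1, so a_5 = 3.
  2 = 2*1 + 0, so a_6 = 2.
The remainder reaches 0 after 7 divisions, so the expansion has 7 partial quotients, read off in order.

[0; 1, 4, 2, 3, 3, 2]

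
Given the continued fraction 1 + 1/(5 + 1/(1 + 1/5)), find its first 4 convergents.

1/1, 6/5, 7/6, 41/35

Using the convergent recurrence p_i = a_i*p_{i-1} + p_{i-2}, q_i = a_i*q_{i-1} + q_{i-2} with p_{-2}=0, p_{-1}=1, q_{-2}=1, q_{-1}=0:
  i=0: a_0=1, p_0 = 1*1 + 0 = 1, q_0 = 1*0 + 1 = 1.
  i=1: a_1=5, p_1 = 5*1 + 1 = 6, q_1 = 5*1 + 0 = 5.
  i=2: a_2=1, p_2 = 1*6 + 1 = 7, q_2 = 1*5 + 1 = 6.
  i=3: a_3=5, p_3 = 5*7 + 6 = 41, q_3 = 5*6 + 5 = 35.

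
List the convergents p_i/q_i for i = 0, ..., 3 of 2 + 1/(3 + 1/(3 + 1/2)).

2/1, 7/3, 23/10, 53/23

Using the convergent recurrence p_i = a_i*p_{i-1} + p_{i-2}, q_i = a_i*q_{i-1} + q_{i-2} with p_{-2}=0, p_{-1}=1, q_{-2}=1, q_{-1}=0:
  i=0: a_0=2, p_0 = 2*1 + 0 = 2, q_0 = 2*0 + 1 = 1.
  i=1: a_1=3, p_1 = 3*2 + 1 = 7, q_1 = 3*1 + 0 = 3.
  i=2: a_2=3, p_2 = 3*7 + 2 = 23, q_2 = 3*3 + 1 = 10.
  i=3: a_3=2, p_3 = 2*23 + 7 = 53, q_3 = 2*10 + 3 = 23.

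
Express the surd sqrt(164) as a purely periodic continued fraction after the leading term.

Write x_i = (sqrt(164) + m_i)/d_i with (m_0, d_0) = (0, 1). a_0 = floor(sqrt(164)) = 12, since 12^2 = 144 <= 164 < 169 = 13^2.
Iterate m_{i+1} = d_i*a_i - m_i, d_{i+1} = (164 - m_{i+1}^2)/d_i, a_{i+1} = floor((a_0 + m_{i+1})/d_{i+1}):
  m_1 = 1*12 - 0 = 12, d_1 = (164 - 12^2)/1 = 20/1 = 20, a_1 = floor((12 + 12)/20) = 1.
  m_2 = 20*1 - 12 = 8, d_2 = (164 - 8^2)/20 = 100/20 = 5, a_2 = floor((12 + 8)/5) = 4.
  m_3 = 5*4 - 8 = 12, d_3 = (164 - 12^2)/5 = 20/5 = 4, a_3 = floor((12 + 12)/4) = 6.
  m_4 = 4*6 - 12 = 12, d_4 = (164 - 12^2)/4 = 20/4 = 5, a_4 = floor((12 + 12)/5) = 4.
  m_5 = 5*4 - 12 = 8, d_5 = (164 - 8^2)/5 = 100/5 = 20, a_5 = floor((12 + 8)/20) = 1.
  m_6 = 20*1 - 8 = 12, d_6 = (164 - 12^2)/20 = 20/20 = 1, a_6 = floor((12 + 12)/1) = 24.
  m_7 = 1*24 - 12 = 12, d_7 = (164 - 12^2)/1 = 20/1 = 20: (m_7, d_7) = (m_1, d_1) = (12, 20), so from here the quotients repeat a_1, ..., a_6; the period length is 6.
Hence the expansion of sqrt(164) is a_0 = 12 followed by the repeating block 1, 4, 6, 4, 1, 24 (period 6).

[12; (1, 4, 6, 4, 1, 24)]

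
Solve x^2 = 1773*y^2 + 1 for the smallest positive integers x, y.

(x, y) = (308897, 7336)

First expand sqrt(1773) as a continued fraction. With x_i = (sqrt(1773) + m_i)/d_i and (m_0, d_0) = (0, 1): a_0 = floor(sqrt(1773)) = 42, since 42^2 = 1764 <= 1773 < 1849 = 43^2.
Iterate m_{i+1} = d_i*a_i - m_i, d_{i+1} = (1773 - m_{i+1}^2)/d_i, a_{i+1} = floor((a_0 + m_{i+1})/d_{i+1}):
  m_1 = 1*42 - 0 = 42, d_1 = (1773 - 42^2)/1 = 9/1 = 9, a_1 = floor((42 + 42)/9) = 9.
  m_2 = 9*9 - 42 = 39, d_2 = (1773 - 39^2)/9 = 252/9 = 28, a_2 = floor((42 + 39)/28) = 2.
  m_3 = 28*2 - 39 = 17, d_3 = (1773 - 17^2)/28 = 1484/28 = 53, a_3 = floor((42 + 17)/53) = 1.
  m_4 = 53*1 - 17 = 36, d_4 = (1773 - 36^2)/53 = 477/53 = 9, a_4 = floor((42 + 36)/9) = 8.
  m_5 = 9*8 - 36 = 36, d_5 = (1773 - 36^2)/9 = 477/9 = 53, a_5 = floor((42 + 36)/53) = 1.
  m_6 = 53*1 - 36 = 17, d_6 = (1773 - 17^2)/53 = 1484/53 = 28, a_6 = floor((42 + 17)/28) = 2.
  m_7 = 28*2 - 17 = 39, d_7 = (1773 - 39^2)/28 = 252/28 = 9, a_7 = floor((42 + 39)/9) = 9.
  m_8 = 9*9 - 39 = 42, d_8 = (1773 - 42^2)/9 = 9/9 = 1, a_8 = floor((42 + 42)/1) = 84.
  m_9 = 1*84 - 42 = 42, d_9 = (1773 - 42^2)/1 = 9/1 = 9: (m_9, d_9) = (m_1, d_1) = (42, 9), so from here the quotients repeat a_1, ..., a_8; the period length is 8.
So sqrt(1773) = [42; (9, 2, 1, 8, 1, 2, 9, 84)] with period length k = 8.
k is even, so the fundamental solution of x^2 - 1773y^2 = 1 is (p_{k-1}, q_{k-1}) = (p_7, q_7); compute convergents through index 7.
Convergents (p_i = a_i*p_{i-1} + p_{i-2}, q_i = a_i*q_{i-1} + q_{i-2} with p_{-2}=0, p_{-1}=1, q_{-2}=1, q_{-1}=0):
  i=0: a_0=42, p_0 = 42*1 + 0 = 42, q_0 = 42*0 + 1 = 1.
  i=1: a_1=9, p_1 = 9*42 + 1 = 379, q_1 = 9*1 + 0 = 9.
  i=2: a_2=2, p_2 = 2*379 + 42 = 800, q_2 = 2*9 + 1 = 19.
  i=3: a_3=1, p_3 = 1*800 + 379 = 1179, q_3 = 1*19 + 9 = 28.
  i=4: a_4=8, p_4 = 8*1179 + 800 = 10232, q_4 = 8*28 + 19 = 243.
  i=5: a_5=1, p_5 = 1*10232 + 1179 = 11411, q_5 = 1*243 + 28 = 271.
  i=6: a_6=2, p_6 = 2*11411 + 10232 = 33054, q_6 = 2*271 + 243 = 785.
  i=7: a_7=9, p_7 = 9*33054 + 11411 = 308897, q_7 = 9*785 + 271 = 7336.
Check: 308897^2 - 1773*7336^2 = 95417356609 - 95417356608 = 1, so (x, y) = (308897, 7336) solves the equation, and by the theorem it is the least positive solution.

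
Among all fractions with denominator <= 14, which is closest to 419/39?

Expand x = 419/39 as a continued fraction with the Euclidean algorithm:
  419 = 10*39 + 29, so a_0 = 10.
  39 = 1*29 + 10, so a_1 = 1.
  29 = 2*10 + 9, so a_2 = 2.
  10 = 1*9 + 1, so a_3 = 1.
  9 = 9*1 + 0, so a_4 = 9.
so x = [10; 1, 2, 1, 9].
Convergents (p_i = a_i*p_{i-1} + p_{i-2}, q_i = a_i*q_{i-1} + q_{i-2} with p_{-2}=0, p_{-1}=1, q_{-2}=1, q_{-1}=0), until the denominator exceeds 14:
  i=0: a_0=10, p_0 = 10*1 + 0 = 10, q_0 = 10*0 + 1 = 1.
  i=1: a_1=1, p_1 = 1*10 + 1 = 11, q_1 = 1*1 + 0 = 1.
  i=2: a_2=2, p_2 = 2*11 + 10 = 32, q_2 = 2*1 + 1 = 3.
  i=3: a_3=1, p_3 = 1*32 + 11 = 43, q_3 = 1*3 + 1 = 4.
  i=4: a_4=9, p_4 = 9*43 + 32 = 419, q_4 = 9*4 + 3 = 39.
q_4 = 39 > 14, so the last convergent with denominator <= 14 is p_3/q_3 = 43/4.
The closest fraction with denominator <= 14 is either p_3/q_3 or the intermediate fraction (k*p_3 + p_2)/(k*q_3 + q_2) with the largest k >= 1 whose denominator stays <= 14; these approach x as k grows, and every other convergent or intermediate fraction in range is farther away.
Largest k: floor((14 - q_2)/q_3) = floor((14 - 3)/4) = 2.
That gives (2*43 + 32)/(2*4 + 3) = 118/11.
Compare the errors: |x - 43/4| = |419*4 - 43*39|/(39*4) = 1/156, and |x - 118/11| = |419*11 - 118*39|/(39*11) = 7/429.
Cross-multiplying, 1*429 = 429 < 1092 = 7*156, so 1/156 is smaller: the convergent 43/4 is closer to x than 118/11.

43/4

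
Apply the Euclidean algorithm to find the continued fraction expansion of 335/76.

[4; 2, 2, 4, 1, 2]

Run the Euclidean algorithm on 335 and 76; the successive quotients are the partial quotients a_0, a_1, ... (each step inverts the fractional part left over by the previous one):
  335 = 4*76 + 31, so a_0 = 4.
  76 = 2*31 + 14, so a_1 = 2.
  31 = 2*14 + 3, so a_2 = 2.
  14 = 4*3 + 2, so a_3 = 4.
  3 = 1*2 + 1, so a_4 = 1.
  2 = 2*1 + 0, so a_5 = 2.
The remainder reaches 0 after 6 divisions, so the expansion has 6 partial quotients, read off in order.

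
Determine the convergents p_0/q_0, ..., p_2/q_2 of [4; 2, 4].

4/1, 9/2, 40/9

Using the convergent recurrence p_i = a_i*p_{i-1} + p_{i-2}, q_i = a_i*q_{i-1} + q_{i-2} with p_{-2}=0, p_{-1}=1, q_{-2}=1, q_{-1}=0:
  i=0: a_0=4, p_0 = 4*1 + 0 = 4, q_0 = 4*0 + 1 = 1.
  i=1: a_1=2, p_1 = 2*4 + 1 = 9, q_1 = 2*1 + 0 = 2.
  i=2: a_2=4, p_2 = 4*9 + 4 = 40, q_2 = 4*2 + 1 = 9.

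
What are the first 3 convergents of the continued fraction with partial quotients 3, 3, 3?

3/1, 10/3, 33/10

Using the convergent recurrence p_i = a_i*p_{i-1} + p_{i-2}, q_i = a_i*q_{i-1} + q_{i-2} with p_{-2}=0, p_{-1}=1, q_{-2}=1, q_{-1}=0:
  i=0: a_0=3, p_0 = 3*1 + 0 = 3, q_0 = 3*0 + 1 = 1.
  i=1: a_1=3, p_1 = 3*3 + 1 = 10, q_1 = 3*1 + 0 = 3.
  i=2: a_2=3, p_2 = 3*10 + 3 = 33, q_2 = 3*3 + 1 = 10.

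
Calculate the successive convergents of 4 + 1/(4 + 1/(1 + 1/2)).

Using the convergent recurrence p_i = a_i*p_{i-1} + p_{i-2}, q_i = a_i*q_{i-1} + q_{i-2} with p_{-2}=0, p_{-1}=1, q_{-2}=1, q_{-1}=0:
  i=0: a_0=4, p_0 = 4*1 + 0 = 4, q_0 = 4*0 + 1 = 1.
  i=1: a_1=4, p_1 = 4*4 + 1 = 17, q_1 = 4*1 + 0 = 4.
  i=2: a_2=1, p_2 = 1*17 + 4 = 21, q_2 = 1*4 + 1 = 5.
  i=3: a_3=2, p_3 = 2*21 + 17 = 59, q_3 = 2*5 + 4 = 14.

4/1, 17/4, 21/5, 59/14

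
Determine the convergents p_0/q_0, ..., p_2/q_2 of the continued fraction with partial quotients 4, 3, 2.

Using the convergent recurrence p_i = a_i*p_{i-1} + p_{i-2}, q_i = a_i*q_{i-1} + q_{i-2} with p_{-2}=0, p_{-1}=1, q_{-2}=1, q_{-1}=0:
  i=0: a_0=4, p_0 = 4*1 + 0 = 4, q_0 = 4*0 + 1 = 1.
  i=1: a_1=3, p_1 = 3*4 + 1 = 13, q_1 = 3*1 + 0 = 3.
  i=2: a_2=2, p_2 = 2*13 + 4 = 30, q_2 = 2*3 + 1 = 7.

4/1, 13/3, 30/7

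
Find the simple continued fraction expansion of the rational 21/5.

Run the Euclidean algorithm on 21 and 5; the successive quotients are the partial quotients a_0, a_1, ... (each step inverts the fractional part left over by the previous one):
  21 = 4*5 + 1, so a_0 = 4.
  5 = 5*1 + 0, so a_1 = 5.
The remainder reaches 0 after 2 divisions, so the expansion has 2 partial quotients, read off in order.

[4; 5]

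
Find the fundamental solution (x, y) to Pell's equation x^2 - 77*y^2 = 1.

First expand sqrt(77) as a continued fraction. With x_i = (sqrt(77) + m_i)/d_i and (m_0, d_0) = (0, 1): a_0 = floor(sqrt(77)) = 8, since 8^2 = 64 <= 77 < 81 = 9^2.
Iterate m_{i+1} = d_i*a_i - m_i, d_{i+1} = (77 - m_{i+1}^2)/d_i, a_{i+1} = floor((a_0 + m_{i+1})/d_{i+1}):
  m_1 = 1*8 - 0 = 8, d_1 = (77 - 8^2)/1 = 13/1 = 13, a_1 = floor((8 + 8)/13) = 1.
  m_2 = 13*1 - 8 = 5, d_2 = (77 - 5^2)/13 = 52/13 = 4, a_2 = floor((8 + 5)/4) = 3.
  m_3 = 4*3 - 5 = 7, d_3 = (77 - 7^2)/4 = 28/4 = 7, a_3 = floor((8 + 7)/7) = 2.
  m_4 = 7*2 - 7 = 7, d_4 = (77 - 7^2)/7 = 28/7 = 4, a_4 = floor((8 + 7)/4) = 3.
  m_5 = 4*3 - 7 = 5, d_5 = (77 - 5^2)/4 = 52/4 = 13, a_5 = floor((8 + 5)/13) = 1.
  m_6 = 13*1 - 5 = 8, d_6 = (77 - 8^2)/13 = 13/13 = 1, a_6 = floor((8 + 8)/1) = 16.
  m_7 = 1*16 - 8 = 8, d_7 = (77 - 8^2)/1 = 13/1 = 13: (m_7, d_7) = (m_1, d_1) = (8, 13), so from here the quotients repeat a_1, ..., a_6; the period length is 6.
So sqrt(77) = [8; (1, 3, 2, 3, 1, 16)] with period length k = 6.
k is even, so the fundamental solution of x^2 - 77y^2 = 1 is (p_{k-1}, q_{k-1}) = (p_5, q_5); compute convergents through index 5.
Convergents (p_i = a_i*p_{i-1} + p_{i-2}, q_i = a_i*q_{i-1} + q_{i-2} with p_{-2}=0, p_{-1}=1, q_{-2}=1, q_{-1}=0):
  i=0: a_0=8, p_0 = 8*1 + 0 = 8, q_0 = 8*0 + 1 = 1.
  i=1: a_1=1, p_1 = 1*8 + 1 = 9, q_1 = 1*1 + 0 = 1.
  i=2: a_2=3, p_2 = 3*9 + 8 = 35, q_2 = 3*1 + 1 = 4.
  i=3: a_3=2, p_3 = 2*35 + 9 = 79, q_3 = 2*4 + 1 = 9.
  i=4: a_4=3, p_4 = 3*79 + 35 = 272, q_4 = 3*9 + 4 = 31.
  i=5: a_5=1, p_5 = 1*272 + 79 = 351, q_5 = 1*31 + 9 = 40.
Check: 351^2 - 77*40^2 = 123201 - 123200 = 1, so (x, y) = (351, 40) solves the equation, and by the theorem it is the least positive solution.

(x, y) = (351, 40)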